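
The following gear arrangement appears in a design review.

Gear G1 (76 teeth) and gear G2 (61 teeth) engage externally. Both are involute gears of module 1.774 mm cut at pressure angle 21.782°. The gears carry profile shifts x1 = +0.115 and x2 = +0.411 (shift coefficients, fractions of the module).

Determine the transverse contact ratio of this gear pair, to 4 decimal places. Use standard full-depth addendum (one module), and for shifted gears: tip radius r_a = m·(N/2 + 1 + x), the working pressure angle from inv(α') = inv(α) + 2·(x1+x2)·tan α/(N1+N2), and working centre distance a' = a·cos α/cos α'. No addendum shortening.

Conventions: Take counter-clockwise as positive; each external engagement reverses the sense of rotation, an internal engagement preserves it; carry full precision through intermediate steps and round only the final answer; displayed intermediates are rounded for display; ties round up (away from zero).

recognized (one external pair, fixed centres): single-mesh tooth geometry, m = 1.774, N1 = 76, N2 = 61
base radii: r_b1 = 62.598948, r_b2 = 50.243893
tip radii: r_a1 = 69.390010, r_a2 = 56.610114
inv(α') = inv(21.782°) + 2·(+0.115+0.411)·tan α/(76+61) = 0.02250799  ⇒  α' = 22.82648°
a' = a·cos α / cos α' = 121.5190·cos 21.782°/cos 22.82648° = 122.431164
action lengths: √(r_a1²−r_b1²) = 29.939024, √(r_a2²−r_b2²) = 26.081723
base pitch p_b = π·m·cos α = 5.175274
CR = (29.939024 + 26.081723 − 122.431164·sin 22.82648°)/5.175274 = 1.647180
contact ratio ≈ 1.6472

1.6472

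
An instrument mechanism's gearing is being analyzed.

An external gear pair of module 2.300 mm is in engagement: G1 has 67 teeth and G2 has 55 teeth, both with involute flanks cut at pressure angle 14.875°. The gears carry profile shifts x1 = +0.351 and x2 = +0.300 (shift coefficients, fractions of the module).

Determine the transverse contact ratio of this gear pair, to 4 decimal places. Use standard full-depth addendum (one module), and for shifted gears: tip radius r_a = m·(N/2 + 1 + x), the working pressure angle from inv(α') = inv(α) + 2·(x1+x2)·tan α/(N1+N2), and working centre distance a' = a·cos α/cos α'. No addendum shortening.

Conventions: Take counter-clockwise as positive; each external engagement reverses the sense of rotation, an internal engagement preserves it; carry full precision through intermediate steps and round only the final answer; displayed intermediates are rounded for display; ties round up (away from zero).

2.0086

recognized (one external pair, fixed centres): single-mesh tooth geometry, m = 2.300, N1 = 67, N2 = 55
base radii: r_b1 = 74.467914, r_b2 = 61.130378
tip radii: r_a1 = 80.157300, r_a2 = 66.240000
inv(α') = inv(14.875°) + 2·(+0.351+0.300)·tan α/(67+55) = 0.00882918  ⇒  α' = 16.87924°
a' = a·cos α / cos α' = 140.3000·cos 14.875°/cos 16.87924° = 141.703019
action lengths: √(r_a1²−r_b1²) = 29.660116, √(r_a2²−r_b2²) = 25.511067
base pitch p_b = π·m·cos α = 6.983518
CR = (29.660116 + 25.511067 − 141.703019·sin 16.87924°)/6.983518 = 2.008578
contact ratio ≈ 2.0086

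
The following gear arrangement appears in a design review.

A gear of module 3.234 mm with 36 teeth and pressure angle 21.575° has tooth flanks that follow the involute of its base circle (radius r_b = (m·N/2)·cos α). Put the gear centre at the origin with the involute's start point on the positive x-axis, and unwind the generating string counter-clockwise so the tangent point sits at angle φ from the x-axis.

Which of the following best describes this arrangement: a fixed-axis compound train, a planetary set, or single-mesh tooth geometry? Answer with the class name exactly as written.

single-mesh tooth geometry

topology: single-mesh involute geometry — m = 3.234, N = 36
classification: single-mesh tooth geometry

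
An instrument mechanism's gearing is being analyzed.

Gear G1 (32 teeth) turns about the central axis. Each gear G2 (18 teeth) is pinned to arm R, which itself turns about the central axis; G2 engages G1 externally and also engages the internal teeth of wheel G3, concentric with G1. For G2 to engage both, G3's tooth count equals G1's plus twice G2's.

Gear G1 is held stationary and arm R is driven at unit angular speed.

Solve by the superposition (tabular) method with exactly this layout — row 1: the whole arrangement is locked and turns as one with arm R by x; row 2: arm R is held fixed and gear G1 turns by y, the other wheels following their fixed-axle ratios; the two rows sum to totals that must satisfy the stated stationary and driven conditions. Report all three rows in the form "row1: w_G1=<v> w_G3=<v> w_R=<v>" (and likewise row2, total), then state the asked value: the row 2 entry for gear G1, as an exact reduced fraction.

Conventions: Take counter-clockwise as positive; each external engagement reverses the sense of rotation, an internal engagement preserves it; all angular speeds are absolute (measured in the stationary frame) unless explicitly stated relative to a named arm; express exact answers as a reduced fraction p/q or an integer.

row1: w_G1=1 w_G3=1 w_R=1
row2: w_G1=-1 w_G3=8/17 w_R=0
total: w_G1=0 w_G3=25/17 w_R=1
asked value: -1

class = planetary set [G3 = 32+2·18 = 68; Willis about the carrier]
row 1 (train locked, turned with arm): all members turn x
row 2: sun turns y, ring = −(32/68)·y, arm 0
boundary: total ω_sun = x + y = 0 and total ω_arm = x = 1  ⇒  y = -1, x = 1
row 2 ring = −(32/68)·(-1) = 8/17
totals (row 1 + row 2): sun 1 + (-1) = 0, ring 1 + 8/17 = 25/17, arm 1 + 0 = 1
asked cell (row2, sun) = -1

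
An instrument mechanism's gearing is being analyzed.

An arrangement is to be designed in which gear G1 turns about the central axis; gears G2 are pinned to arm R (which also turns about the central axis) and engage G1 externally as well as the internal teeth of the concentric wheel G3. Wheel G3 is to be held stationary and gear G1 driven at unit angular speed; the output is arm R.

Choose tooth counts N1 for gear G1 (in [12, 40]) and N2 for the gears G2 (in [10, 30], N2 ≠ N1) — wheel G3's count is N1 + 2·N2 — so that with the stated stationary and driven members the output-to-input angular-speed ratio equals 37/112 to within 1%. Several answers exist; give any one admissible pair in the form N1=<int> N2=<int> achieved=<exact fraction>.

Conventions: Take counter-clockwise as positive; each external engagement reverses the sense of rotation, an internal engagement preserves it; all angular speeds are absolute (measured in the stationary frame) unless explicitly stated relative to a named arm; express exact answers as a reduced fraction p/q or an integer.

topology: planetary set — design target 37/112, arm = carrier (Willis)
Willis with ω_ring = 0: ω_arm/ω_sun = N1/(N1+N3); set equal to 37/112  ⇒  N3/N1 = 1/(37/112) − 1 = 75/37
N3 = N1 + 2·N2  ⇒  N2/N1 = (N3/N1 − 1)/2 = (75/37 − 1)/2 = 19/37
smallest multiple with N1 ≥ 12 and N2 ≥ 10: k = 1  ⇒  N1 = 1·37 = 37, N2 = 1·19 = 19 (N1 ≤ 40, N2 ≤ 30, N2 ≠ N1 ✓), N3 = 37 + 2·19 = 75
check: N1/(N1+N3) with N1 = 37, N3 = 75 gives 37/112; |achieved − target| = 0 ≤ 37/11200 ✓

N1=37 N2=19 achieved=37/112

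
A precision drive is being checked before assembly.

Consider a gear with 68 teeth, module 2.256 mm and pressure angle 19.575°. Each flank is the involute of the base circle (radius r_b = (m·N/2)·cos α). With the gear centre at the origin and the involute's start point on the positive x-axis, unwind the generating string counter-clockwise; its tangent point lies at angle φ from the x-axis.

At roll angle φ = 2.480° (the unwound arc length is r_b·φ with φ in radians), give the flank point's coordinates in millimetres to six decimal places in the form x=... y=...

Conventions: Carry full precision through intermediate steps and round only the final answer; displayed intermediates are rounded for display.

x=72.338464 y=0.001953

recognized (one wheel, involute flank): single-mesh tooth geometry, m = 2.256, N = 68
pitch radius r_p = m·N/2 = 2.256·68/2 = 76.704000
base radius r_b = r_p·cos α = 76.704000·cos 19.575° = 72.270795
roll angle φ = 2.480° = 0.04328417 rad
x = r_b·(cos φ + φ·sin φ) = 72.338464
y = r_b·(sin φ − φ·cos φ) = 0.001953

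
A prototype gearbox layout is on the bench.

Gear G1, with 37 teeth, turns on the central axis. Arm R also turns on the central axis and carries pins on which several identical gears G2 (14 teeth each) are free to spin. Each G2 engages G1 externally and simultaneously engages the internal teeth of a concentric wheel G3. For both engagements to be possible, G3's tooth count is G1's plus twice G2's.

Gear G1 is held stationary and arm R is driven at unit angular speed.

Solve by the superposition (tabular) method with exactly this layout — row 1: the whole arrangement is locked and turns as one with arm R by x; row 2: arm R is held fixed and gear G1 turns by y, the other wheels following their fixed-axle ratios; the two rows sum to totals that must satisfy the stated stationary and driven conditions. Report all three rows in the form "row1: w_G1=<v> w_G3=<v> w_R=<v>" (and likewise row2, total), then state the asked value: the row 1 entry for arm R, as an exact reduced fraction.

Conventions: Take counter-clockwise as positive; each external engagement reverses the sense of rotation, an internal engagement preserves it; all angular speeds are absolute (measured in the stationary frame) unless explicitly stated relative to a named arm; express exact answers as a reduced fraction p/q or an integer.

row1: w_G1=1 w_G3=1 w_R=1
row2: w_G1=-1 w_G3=37/65 w_R=0
total: w_G1=0 w_G3=102/65 w_R=1
asked value: 1

class = planetary set [G3 = 37+2·14 = 65; Willis about the carrier]
row 1 (train locked, turned with arm): all members turn x
superposition row 2 [arm held]: sun y, ring −(37/65)·y, arm 0
boundary: total ω_sun = x + y = 0 and total ω_arm = x = 1  ⇒  y = -1, x = 1
row 2 ring = −(37/65)·(-1) = 37/65
totals (row 1 + row 2): sun 1 + (-1) = 0, ring 1 + 37/65 = 102/65, arm 1 + 0 = 1
asked cell (row1, arm) = 1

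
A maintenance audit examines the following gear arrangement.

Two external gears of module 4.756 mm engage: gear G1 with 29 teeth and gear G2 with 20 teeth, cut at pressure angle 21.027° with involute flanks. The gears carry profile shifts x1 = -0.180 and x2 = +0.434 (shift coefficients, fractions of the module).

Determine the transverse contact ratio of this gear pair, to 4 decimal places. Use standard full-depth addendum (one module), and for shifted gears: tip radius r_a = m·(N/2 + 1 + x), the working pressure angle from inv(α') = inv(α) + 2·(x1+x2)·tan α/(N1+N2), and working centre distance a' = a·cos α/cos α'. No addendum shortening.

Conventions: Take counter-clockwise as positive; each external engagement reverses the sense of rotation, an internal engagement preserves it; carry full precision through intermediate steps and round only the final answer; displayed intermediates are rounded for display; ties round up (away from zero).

recognized (one external pair, fixed centres): single-mesh tooth geometry, m = 4.756, N1 = 29, N2 = 20
base radii: r_b1 = 64.369920, r_b2 = 44.393048
tip radii: r_a1 = 72.861920, r_a2 = 54.380104
inv(α') = inv(21.027°) + 2·(-0.180+0.434)·tan α/(29+20) = 0.02139969  ⇒  α' = 22.46159°
a' = a·cos α / cos α' = 116.5220·cos 21.027°/cos 22.46159° = 117.691536
action lengths: √(r_a1²−r_b1²) = 34.137557, √(r_a2²−r_b2²) = 31.407849
base pitch p_b = π·m·cos α = 13.946487
CR = (34.137557 + 31.407849 − 117.691536·sin 22.46159°)/13.946487 = 1.475619
contact ratio ≈ 1.4756

1.4756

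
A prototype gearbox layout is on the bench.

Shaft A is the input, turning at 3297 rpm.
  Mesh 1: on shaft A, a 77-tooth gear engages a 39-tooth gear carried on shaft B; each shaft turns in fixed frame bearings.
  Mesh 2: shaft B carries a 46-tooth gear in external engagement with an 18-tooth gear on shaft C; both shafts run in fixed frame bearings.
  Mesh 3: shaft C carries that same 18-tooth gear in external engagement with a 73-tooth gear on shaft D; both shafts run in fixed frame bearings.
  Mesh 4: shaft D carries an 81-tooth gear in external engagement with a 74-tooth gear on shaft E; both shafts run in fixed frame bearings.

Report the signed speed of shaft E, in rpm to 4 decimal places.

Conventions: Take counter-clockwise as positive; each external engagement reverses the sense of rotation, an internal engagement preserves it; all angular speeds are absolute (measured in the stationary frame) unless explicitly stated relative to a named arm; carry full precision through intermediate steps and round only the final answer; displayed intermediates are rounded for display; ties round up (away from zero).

+4489.8655 rpm

4-mesh fixed-axis compound train (all bearings frame-fixed)
mesh 1 [77T→39T]: ω = 3297.0000×77/39 = 6509.4615 rpm, sense flips to −
mesh 2 [46T→18T]: ω = 6509.4615×46/18 = 16635.2906 rpm, sense flips to +
mesh 3 [18T→73T]: ω = 16635.2906×18/73 = 4101.8525 rpm, sense flips to −
mesh 4 [81T→74T]: ω = 4101.8525×81/74 = 4489.8655 rpm, sense flips to +
signed output speed = +4489.8655 rpm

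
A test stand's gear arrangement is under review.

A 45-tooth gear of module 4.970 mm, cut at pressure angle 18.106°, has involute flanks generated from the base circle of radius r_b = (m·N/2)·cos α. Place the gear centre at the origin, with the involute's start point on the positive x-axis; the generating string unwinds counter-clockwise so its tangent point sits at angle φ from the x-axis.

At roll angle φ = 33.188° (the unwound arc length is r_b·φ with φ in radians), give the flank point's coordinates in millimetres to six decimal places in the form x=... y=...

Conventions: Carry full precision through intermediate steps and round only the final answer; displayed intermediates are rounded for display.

single-mesh involute tooth geometry (45T wheel at module 4.970)
pitch radius r_p = m·N/2 = 4.970·45/2 = 111.825000
base radius r_b = r_p·cos α = 111.825000·cos 18.106° = 106.287783
roll angle φ = 33.188° = 0.57923987 rad
x = r_b·(cos φ + φ·sin φ) = 122.650565
y = r_b·(sin φ − φ·cos φ) = 6.657260

x=122.650565 y=6.657260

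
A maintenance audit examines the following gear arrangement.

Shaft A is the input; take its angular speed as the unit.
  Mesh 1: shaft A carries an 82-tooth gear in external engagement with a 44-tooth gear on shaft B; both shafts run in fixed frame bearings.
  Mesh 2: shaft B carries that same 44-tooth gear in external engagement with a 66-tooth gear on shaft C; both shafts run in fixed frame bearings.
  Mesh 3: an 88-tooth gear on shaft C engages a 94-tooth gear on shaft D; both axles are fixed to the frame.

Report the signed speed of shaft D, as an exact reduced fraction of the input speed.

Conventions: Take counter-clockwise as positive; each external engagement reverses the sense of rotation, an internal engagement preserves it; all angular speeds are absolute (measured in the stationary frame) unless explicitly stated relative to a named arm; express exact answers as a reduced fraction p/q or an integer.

3-mesh fixed-axis compound train (all bearings frame-fixed)
mesh 1 [82T→44T]: |ω|/ω_in = 1×82/44 = 41/22, sense flips to −
mesh 2 [44T→66T]: |ω|/ω_in = (41/22)×44/66 = 41/33, sense flips to +
mesh 3 [88T→94T]: |ω|/ω_in = (41/33)×88/94 = 164/141, sense flips to −
signed output speed (× input speed) = -164/141

-164/141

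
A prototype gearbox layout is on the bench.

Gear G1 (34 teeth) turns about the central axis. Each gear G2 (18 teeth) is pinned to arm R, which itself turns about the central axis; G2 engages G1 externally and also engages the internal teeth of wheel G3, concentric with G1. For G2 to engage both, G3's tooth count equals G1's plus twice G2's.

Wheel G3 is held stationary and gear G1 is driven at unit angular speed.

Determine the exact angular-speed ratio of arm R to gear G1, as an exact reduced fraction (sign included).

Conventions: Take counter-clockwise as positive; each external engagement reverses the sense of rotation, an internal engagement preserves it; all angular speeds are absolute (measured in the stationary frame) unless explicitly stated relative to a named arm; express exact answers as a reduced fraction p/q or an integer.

17/52

recognized (axles ride arm R): planetary set, 34/18/70 teeth
ring teeth: 34 + 2·18 = 70
34(ω_sun−ω_arm) = −70(ω_ring−ω_arm),  ω_ring = 0, ω_sun = 1
34(1−ω_arm) = −70(0−ω_arm)  ⇒  104·ω_arm = 34  ⇒  ω_arm = 17/52
ω_out/ω_in = 17/52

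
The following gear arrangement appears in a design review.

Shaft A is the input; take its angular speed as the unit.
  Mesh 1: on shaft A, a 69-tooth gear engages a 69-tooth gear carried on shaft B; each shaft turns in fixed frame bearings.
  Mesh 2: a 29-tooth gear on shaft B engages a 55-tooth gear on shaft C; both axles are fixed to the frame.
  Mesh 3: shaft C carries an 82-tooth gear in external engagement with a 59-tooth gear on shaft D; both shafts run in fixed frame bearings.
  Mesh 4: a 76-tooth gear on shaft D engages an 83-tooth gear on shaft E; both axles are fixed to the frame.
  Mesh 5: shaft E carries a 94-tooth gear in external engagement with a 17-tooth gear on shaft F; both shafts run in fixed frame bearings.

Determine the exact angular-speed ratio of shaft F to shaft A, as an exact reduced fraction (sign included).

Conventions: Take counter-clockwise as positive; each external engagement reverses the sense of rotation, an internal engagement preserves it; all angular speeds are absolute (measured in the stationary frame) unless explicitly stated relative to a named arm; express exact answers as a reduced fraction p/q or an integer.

-16988432/4578695

class = fixed-axis compound train [5 meshes; 5 ratios multiply, 5 sense flips]
mesh 1 [69T→69T]: running ratio 1, sense −
mesh 2 [29T→55T]: running ratio 29/55, sense +
mesh 3 [82T→59T]: running ratio 2378/3245, sense −
mesh 4 [76T→83T]: running ratio 180728/269335, sense +
mesh 5 [94T→17T]: running ratio 16988432/4578695, sense −
ω_out/ω_in = -16988432/4578695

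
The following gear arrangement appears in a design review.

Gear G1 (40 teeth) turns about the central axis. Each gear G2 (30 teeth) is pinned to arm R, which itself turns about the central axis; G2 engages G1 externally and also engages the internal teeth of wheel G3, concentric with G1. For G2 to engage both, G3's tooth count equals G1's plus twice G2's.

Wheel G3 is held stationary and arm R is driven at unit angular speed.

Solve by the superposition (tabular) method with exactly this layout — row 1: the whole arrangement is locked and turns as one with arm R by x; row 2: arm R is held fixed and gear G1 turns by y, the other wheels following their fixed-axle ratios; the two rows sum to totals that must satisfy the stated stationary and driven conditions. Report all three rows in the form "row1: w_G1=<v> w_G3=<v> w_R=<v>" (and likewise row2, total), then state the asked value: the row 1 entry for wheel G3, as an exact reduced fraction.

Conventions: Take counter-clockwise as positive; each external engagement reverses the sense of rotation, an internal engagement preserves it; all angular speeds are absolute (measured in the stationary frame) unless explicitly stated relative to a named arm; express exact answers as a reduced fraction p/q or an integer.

row1: w_G1=1 w_G3=1 w_R=1
row2: w_G1=5/2 w_G3=-1 w_R=0
total: w_G1=7/2 w_G3=0 w_R=1
asked value: 1

planetary set (40T centre, 30T on arm, 100T internal) — Willis relation
superposition row 1 [locked train]: every member turns x
row 2: sun turns y, ring = −(40/100)·y, arm 0
boundary: total ω_ring = x − (40/100)·y = 0 and total ω_arm = x = 1  ⇒  y = 5/2, x = 1
row 2 ring = −(40/100)·5/2 = -1
totals (row 1 + row 2): sun 1 + 5/2 = 7/2, ring 1 + (-1) = 0, arm 1 + 0 = 1
asked cell (row1, ring) = 1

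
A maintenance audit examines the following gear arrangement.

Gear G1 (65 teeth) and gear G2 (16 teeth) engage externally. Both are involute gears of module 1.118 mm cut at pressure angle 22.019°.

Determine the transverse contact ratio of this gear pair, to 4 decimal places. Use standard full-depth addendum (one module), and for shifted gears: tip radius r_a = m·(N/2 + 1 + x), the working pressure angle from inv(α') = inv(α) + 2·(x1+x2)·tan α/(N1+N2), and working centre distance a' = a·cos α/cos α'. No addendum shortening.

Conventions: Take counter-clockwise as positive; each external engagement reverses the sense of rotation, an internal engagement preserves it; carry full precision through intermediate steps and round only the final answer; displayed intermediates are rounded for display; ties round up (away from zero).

single-mesh involute tooth geometry (65T engaging 16T at module 1.118)
base radii: r_b1 = 33.684710, r_b2 = 8.291621
tip radii: r_a1 = 37.453000, r_a2 = 10.062000
no profile shift: α' = α, a' = a
action lengths: √(r_a1²−r_b1²) = 16.372768, √(r_a2²−r_b2²) = 5.700252
base pitch p_b = π·m·cos α = 3.256112
CR = (16.372768 + 5.700252 − 45.279000·sin 22.01900°)/3.256112 = 1.565452
contact ratio ≈ 1.5655

1.5655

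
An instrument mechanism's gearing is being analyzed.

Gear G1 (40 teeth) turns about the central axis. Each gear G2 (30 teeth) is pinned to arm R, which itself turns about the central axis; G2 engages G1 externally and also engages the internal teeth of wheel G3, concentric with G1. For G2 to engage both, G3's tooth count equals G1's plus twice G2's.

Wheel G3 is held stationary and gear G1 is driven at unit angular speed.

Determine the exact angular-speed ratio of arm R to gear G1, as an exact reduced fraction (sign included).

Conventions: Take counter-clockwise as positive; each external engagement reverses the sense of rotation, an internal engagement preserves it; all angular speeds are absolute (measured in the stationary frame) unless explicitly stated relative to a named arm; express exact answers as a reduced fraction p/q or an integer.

2/7

planetary set (40T centre, 30T on arm, 100T internal) — Willis relation
ring teeth: 40 + 2·30 = 100
40(ω_sun−ω_arm) = −100(ω_ring−ω_arm),  ω_ring = 0, ω_sun = 1
40(1−ω_arm) = −100(0−ω_arm)  ⇒  140·ω_arm = 40  ⇒  ω_arm = 2/7
ω_out/ω_in = 2/7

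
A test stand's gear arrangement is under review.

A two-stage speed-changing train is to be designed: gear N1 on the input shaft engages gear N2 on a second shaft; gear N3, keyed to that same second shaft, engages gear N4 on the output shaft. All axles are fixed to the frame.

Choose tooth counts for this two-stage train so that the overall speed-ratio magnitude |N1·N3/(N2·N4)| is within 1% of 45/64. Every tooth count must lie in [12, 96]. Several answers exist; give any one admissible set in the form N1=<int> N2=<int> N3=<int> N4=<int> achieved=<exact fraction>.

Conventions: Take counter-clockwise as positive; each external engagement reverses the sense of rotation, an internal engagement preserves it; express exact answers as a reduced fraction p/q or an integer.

N1=12 N2=16 N3=15 N4=16 achieved=45/64

design class (target 45/64): fixed-axis compound train
target = 45/64 in lowest terms: an exact hit needs N1·N3 = k·45 and N2·N4 = k·64 for one integer k, every count in [12, 96]; additionally prefer no 1:1 stage (N1 ≠ N2, N3 ≠ N4)
k = 1…3: no 1:1-free in-range split of k·45 and k·64 into factor pairs; take k = 4
k = 4: N1·N3 = 180 = 12·15, N2·N4 = 256 = 16·16
achieved = 12·15/(16·16) = 45/64; |achieved − target| = 0 ≤ 9/1280 ✓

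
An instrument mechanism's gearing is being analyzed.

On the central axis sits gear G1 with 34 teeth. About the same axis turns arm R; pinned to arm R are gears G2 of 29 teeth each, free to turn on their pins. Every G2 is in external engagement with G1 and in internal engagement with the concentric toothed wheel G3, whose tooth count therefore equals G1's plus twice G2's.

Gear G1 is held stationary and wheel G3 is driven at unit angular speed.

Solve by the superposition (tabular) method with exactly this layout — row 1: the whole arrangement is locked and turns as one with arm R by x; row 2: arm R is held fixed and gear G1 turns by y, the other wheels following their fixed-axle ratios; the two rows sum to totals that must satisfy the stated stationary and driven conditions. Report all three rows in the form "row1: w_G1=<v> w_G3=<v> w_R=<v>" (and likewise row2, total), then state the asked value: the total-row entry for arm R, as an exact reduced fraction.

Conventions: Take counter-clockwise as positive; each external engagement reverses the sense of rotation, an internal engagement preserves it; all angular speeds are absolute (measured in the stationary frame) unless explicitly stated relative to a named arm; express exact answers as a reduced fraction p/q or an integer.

row1: w_G1=46/63 w_G3=46/63 w_R=46/63
row2: w_G1=-46/63 w_G3=17/63 w_R=0
total: w_G1=0 w_G3=1 w_R=46/63
asked value: 46/63

topology: planetary set — G1 34T / G2 29T / G3 92T, arm = carrier (Willis)
row 1: whole set turns with the arm by x
row 2 — arm fixed, fixed-axis ratios: sun y, ring −(34/92)·y, arm 0
boundary: total ω_sun = x + y = 0 and total ω_ring = x − (34/92)·y = 1  ⇒  y = -46/63, x = 46/63
row 2 ring = −(34/92)·(-46/63) = 17/63
totals (row 1 + row 2): sun 46/63 + (-46/63) = 0, ring 46/63 + 17/63 = 1, arm 46/63 + 0 = 46/63
asked cell (total, arm) = 46/63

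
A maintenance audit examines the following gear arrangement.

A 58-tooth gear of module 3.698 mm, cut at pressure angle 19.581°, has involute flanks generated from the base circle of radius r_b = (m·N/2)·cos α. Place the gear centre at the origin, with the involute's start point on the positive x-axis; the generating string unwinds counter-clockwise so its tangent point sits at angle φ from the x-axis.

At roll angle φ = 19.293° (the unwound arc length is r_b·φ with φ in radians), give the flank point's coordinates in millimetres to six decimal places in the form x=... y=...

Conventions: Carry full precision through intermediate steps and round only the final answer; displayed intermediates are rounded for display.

topology: single-mesh involute geometry — m = 3.698, N = 58
pitch radius r_p = m·N/2 = 3.698·58/2 = 107.242000
base radius r_b = r_p·cos α = 107.242000·cos 19.581° = 101.040049
roll angle φ = 19.293° = 0.33672637 rad
x = r_b·(cos φ + φ·sin φ) = 106.606892
y = r_b·(sin φ − φ·cos φ) = 1.271369

x=106.606892 y=1.271369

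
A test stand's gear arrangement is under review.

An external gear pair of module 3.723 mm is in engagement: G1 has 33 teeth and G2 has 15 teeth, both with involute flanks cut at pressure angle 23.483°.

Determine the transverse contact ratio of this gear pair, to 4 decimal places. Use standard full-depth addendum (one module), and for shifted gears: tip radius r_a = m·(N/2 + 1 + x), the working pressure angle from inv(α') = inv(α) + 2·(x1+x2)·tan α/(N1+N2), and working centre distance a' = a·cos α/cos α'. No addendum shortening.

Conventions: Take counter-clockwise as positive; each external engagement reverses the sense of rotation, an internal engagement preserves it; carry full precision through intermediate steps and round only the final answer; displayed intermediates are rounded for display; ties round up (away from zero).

1.4638

topology: single-mesh involute geometry — m = 3.723, 33T/15T pair
base radii: r_b1 = 56.341807, r_b2 = 25.609912
tip radii: r_a1 = 65.152500, r_a2 = 31.645500
no profile shift: α' = α, a' = a
action lengths: √(r_a1²−r_b1²) = 32.717717, √(r_a2²−r_b2²) = 18.589515
base pitch p_b = π·m·cos α = 10.727455
CR = (32.717717 + 18.589515 − 89.352000·sin 23.48300°)/10.727455 = 1.463769
contact ratio ≈ 1.4638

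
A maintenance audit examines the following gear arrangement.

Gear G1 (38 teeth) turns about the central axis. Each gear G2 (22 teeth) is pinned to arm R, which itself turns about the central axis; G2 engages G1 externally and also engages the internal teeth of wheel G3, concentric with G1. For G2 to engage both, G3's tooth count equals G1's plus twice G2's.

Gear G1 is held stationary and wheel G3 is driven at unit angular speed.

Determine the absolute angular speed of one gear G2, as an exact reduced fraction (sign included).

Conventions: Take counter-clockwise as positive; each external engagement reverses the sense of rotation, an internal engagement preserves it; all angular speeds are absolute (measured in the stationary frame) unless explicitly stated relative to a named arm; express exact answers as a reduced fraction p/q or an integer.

41/22

recognized (axles ride arm R): planetary set, 38/22/82 teeth
ring teeth: 38 + 2·22 = 82
38(ω_sun−ω_arm) = −82(ω_ring−ω_arm),  ω_sun = 0, ω_ring = 1
38(0−ω_arm) = −82(1−ω_arm)  ⇒  120·ω_arm = 82  ⇒  ω_arm = 41/60
sun–planet mesh: 38·(0−41/60) = −22·(ω_p−ω_arm)  ⇒  ω_p−ω_arm = 779/660
ω_p = 41/60 + 779/660 = 41/22
exact speed ratio = 41/22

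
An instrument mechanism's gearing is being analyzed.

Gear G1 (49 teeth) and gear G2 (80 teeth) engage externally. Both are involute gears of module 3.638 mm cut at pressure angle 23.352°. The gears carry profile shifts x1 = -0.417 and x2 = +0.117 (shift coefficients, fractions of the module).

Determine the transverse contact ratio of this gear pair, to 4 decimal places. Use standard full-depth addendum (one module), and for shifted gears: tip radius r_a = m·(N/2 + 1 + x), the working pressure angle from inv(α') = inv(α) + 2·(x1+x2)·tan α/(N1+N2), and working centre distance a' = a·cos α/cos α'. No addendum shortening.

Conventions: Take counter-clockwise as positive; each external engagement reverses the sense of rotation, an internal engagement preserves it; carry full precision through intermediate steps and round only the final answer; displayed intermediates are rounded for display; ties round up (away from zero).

1.6654

topology: single-mesh involute geometry — m = 3.638, 49T/80T pair
base radii: r_b1 = 81.830014, r_b2 = 133.600023
tip radii: r_a1 = 91.251954, r_a2 = 149.583646
inv(α') = inv(23.352°) + 2·(-0.417+0.117)·tan α/(49+80) = 0.02216696  ⇒  α' = 22.71559°
a' = a·cos α / cos α' = 234.6510·cos 23.352°/cos 22.71559° = 233.545441
action lengths: √(r_a1²−r_b1²) = 40.382768, √(r_a2²−r_b2²) = 67.277790
base pitch p_b = π·m·cos α = 10.492921
CR = (40.382768 + 67.277790 − 233.545441·sin 22.71559°)/10.492921 = 1.665442
contact ratio ≈ 1.6654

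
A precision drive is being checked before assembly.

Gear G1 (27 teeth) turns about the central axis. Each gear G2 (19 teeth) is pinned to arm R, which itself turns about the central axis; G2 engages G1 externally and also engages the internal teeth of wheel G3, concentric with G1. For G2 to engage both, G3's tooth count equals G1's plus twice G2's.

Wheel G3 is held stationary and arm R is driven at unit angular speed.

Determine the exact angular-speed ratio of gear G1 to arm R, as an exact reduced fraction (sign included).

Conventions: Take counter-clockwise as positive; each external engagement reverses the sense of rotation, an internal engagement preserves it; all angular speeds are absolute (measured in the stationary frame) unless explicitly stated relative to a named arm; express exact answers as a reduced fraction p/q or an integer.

92/27

class = planetary set [G3 = 27+2·19 = 65; Willis about the carrier]
ring teeth: 27 + 2·19 = 65
27(ω_sun−ω_arm) = −65(ω_ring−ω_arm),  ω_ring = 0, ω_arm = 1
ω_sun = 1 − (65/27)(0−1) = 92/27
ω_out/ω_in = 92/27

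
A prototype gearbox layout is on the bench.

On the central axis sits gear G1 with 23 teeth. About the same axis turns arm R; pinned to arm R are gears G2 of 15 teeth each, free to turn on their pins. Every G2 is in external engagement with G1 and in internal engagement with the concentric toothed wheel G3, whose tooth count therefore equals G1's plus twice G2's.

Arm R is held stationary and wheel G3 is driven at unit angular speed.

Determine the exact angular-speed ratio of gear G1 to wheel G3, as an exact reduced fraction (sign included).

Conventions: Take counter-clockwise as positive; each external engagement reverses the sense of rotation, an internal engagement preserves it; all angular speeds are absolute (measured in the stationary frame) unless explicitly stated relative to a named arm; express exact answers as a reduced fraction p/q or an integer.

-53/23

planetary set (23T centre, 15T on arm, 53T internal) — Willis relation
ring teeth: 23 + 2·15 = 53
23(ω_sun−ω_arm) = −53(ω_ring−ω_arm),  ω_arm = 0, ω_ring = 1
ω_sun = 0 − (53/23)(1−0) = -53/23
ω_out/ω_in = -53/23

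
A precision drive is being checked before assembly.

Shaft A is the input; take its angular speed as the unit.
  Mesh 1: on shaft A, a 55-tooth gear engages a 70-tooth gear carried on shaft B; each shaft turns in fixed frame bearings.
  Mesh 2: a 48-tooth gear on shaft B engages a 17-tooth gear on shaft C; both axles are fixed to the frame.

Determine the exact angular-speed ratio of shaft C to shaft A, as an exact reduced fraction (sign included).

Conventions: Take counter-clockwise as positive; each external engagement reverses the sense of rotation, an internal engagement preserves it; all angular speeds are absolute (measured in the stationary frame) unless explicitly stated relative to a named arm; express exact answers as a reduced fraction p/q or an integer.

264/119

class = fixed-axis compound train [2 meshes; 2 ratios multiply, 2 sense flips]
mesh 1 [55T→70T]: running ratio 11/14, sense −
mesh 2 [48T→17T]: running ratio 264/119, sense +
ω_out/ω_in = 264/119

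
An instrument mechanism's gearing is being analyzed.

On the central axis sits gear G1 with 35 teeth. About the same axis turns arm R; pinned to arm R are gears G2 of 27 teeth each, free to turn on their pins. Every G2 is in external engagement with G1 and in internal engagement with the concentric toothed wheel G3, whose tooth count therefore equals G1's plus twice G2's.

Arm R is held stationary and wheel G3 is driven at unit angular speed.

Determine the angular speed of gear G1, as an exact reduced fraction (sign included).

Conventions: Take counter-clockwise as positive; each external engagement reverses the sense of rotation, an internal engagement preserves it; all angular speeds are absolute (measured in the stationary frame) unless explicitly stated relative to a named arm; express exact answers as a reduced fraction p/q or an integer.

planetary set (35T centre, 27T on arm, 89T internal) — Willis relation
ring teeth: 35 + 2·27 = 89
35(ω_sun−ω_arm) = −89(ω_ring−ω_arm),  ω_arm = 0, ω_ring = 1
ω_sun = 0 − (89/35)(1−0) = -89/35
exact speed ratio = -89/35

-89/35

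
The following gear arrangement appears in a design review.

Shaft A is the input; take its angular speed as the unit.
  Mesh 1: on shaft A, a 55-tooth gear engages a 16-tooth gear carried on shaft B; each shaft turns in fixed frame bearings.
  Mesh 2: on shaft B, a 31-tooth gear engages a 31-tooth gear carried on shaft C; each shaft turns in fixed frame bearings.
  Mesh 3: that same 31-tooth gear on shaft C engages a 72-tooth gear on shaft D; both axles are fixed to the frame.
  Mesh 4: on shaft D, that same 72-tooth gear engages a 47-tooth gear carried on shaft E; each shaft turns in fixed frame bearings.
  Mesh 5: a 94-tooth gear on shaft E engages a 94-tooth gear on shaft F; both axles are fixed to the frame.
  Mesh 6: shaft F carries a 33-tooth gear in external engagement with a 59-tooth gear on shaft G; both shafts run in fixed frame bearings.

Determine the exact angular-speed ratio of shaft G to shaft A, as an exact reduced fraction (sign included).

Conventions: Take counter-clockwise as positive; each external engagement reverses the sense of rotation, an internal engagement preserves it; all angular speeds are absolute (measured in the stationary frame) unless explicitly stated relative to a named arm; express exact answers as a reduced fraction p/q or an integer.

56265/44368

class = fixed-axis compound train [6 meshes; 6 ratios multiply, 6 sense flips]
mesh 1 [55T→16T]: running ratio 55/16, sense −
mesh 2 [31T→31T]: running ratio 55/16, sense +
mesh 3 [31T→72T]: running ratio 1705/1152, sense −
mesh 4 [72T→47T]: running ratio 1705/752, sense +
mesh 5 [94T→94T]: running ratio 1705/752, sense −
mesh 6 [33T→59T]: running ratio 56265/44368, sense +
ω_out/ω_in = 56265/44368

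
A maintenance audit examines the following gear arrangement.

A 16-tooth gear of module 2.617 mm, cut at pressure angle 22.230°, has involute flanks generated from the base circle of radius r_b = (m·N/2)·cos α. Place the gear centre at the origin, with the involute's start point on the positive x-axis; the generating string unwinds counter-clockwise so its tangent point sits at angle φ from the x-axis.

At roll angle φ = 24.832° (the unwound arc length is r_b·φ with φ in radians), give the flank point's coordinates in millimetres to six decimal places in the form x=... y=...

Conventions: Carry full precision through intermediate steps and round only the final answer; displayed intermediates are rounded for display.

class = single-mesh tooth geometry [base-circle involute, m = 2.617, 16T]
pitch radius r_p = m·N/2 = 2.617·16/2 = 20.936000
base radius r_b = r_p·cos α = 20.936000·cos 22.230° = 19.379882
roll angle φ = 24.832° = 0.43340016 rad
x = r_b·(cos φ + φ·sin φ) = 21.115416
y = r_b·(sin φ − φ·cos φ) = 0.516081

x=21.115416 y=0.516081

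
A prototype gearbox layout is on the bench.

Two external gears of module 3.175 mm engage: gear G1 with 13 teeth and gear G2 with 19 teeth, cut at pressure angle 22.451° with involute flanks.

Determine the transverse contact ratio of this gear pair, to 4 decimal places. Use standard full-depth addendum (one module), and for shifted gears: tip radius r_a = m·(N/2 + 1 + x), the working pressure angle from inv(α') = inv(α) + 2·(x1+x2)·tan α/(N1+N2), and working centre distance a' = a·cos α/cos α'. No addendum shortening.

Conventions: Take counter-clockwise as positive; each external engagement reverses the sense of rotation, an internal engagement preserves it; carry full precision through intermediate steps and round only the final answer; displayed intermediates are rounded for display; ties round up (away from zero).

class = single-mesh tooth geometry [involute pair 13T × 19T, m = 3.175]
base radii: r_b1 = 19.073311, r_b2 = 27.876378
tip radii: r_a1 = 23.812500, r_a2 = 33.337500
no profile shift: α' = α, a' = a
action lengths: √(r_a1²−r_b1²) = 14.256366, √(r_a2²−r_b2²) = 18.283776
base pitch p_b = π·m·cos α = 9.218550
CR = (14.256366 + 18.283776 − 50.800000·sin 22.45100°)/9.218550 = 1.425383
contact ratio ≈ 1.4254

1.4254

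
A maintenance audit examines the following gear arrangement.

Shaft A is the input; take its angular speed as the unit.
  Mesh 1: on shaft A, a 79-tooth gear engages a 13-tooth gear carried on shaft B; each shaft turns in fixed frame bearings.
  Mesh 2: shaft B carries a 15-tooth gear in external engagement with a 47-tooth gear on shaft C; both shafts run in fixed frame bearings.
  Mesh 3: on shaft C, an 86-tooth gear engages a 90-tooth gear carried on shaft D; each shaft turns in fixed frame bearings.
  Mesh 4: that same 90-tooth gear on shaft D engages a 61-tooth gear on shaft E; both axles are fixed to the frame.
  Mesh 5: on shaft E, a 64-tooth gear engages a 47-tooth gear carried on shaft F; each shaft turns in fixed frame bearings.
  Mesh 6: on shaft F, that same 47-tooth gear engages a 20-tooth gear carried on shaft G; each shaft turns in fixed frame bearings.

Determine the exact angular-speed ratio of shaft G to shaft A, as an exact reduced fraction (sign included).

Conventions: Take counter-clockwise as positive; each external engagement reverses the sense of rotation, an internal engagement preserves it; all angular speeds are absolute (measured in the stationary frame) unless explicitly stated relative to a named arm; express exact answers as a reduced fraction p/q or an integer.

class = fixed-axis compound train [6 meshes; 6 ratios multiply, 6 sense flips]
mesh 1 [79T→13T]: running ratio 79/13, sense −
mesh 2 [15T→47T]: running ratio 1185/611, sense +
mesh 3 [86T→90T]: running ratio 3397/1833, sense −
mesh 4 [90T→61T]: running ratio 101910/37271, sense +
mesh 5 [64T→47T]: running ratio 6522240/1751737, sense −
mesh 6 [47T→20T]: running ratio 326112/37271, sense +
ω_out/ω_in = 326112/37271

326112/37271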